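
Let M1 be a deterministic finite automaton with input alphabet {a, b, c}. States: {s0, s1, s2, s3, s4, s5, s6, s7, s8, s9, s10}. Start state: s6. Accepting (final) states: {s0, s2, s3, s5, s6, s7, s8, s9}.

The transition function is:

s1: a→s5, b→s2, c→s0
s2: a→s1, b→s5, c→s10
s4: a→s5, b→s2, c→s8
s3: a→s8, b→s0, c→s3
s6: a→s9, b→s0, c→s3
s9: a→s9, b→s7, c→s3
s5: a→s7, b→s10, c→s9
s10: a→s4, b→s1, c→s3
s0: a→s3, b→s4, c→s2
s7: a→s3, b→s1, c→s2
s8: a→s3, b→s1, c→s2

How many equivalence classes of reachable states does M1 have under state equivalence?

P0 = {s0,s2,s3,s5,s6,s7,s8,s9} | {s1,s4,s10}.
On input a, block {s0,s2,s3,s5,s6,s7,s8,s9} splits into {s0,s3,s5,s6,s7,s8,s9} and {s2}.
Split {s0,s3,s5,s6,s7,s8,s9} by δ(·,b) → {s0,s5,s7,s8} and {s3,s6,s9}.
Split {s0,s5,s7,s8} by δ(·,a) → {s0,s7,s8} and {s5}.
On input a, block {s1,s4,s10} splits into {s1,s4} and {s10}.
Refine {s3,s6,s9} on symbol a: members go to different blocks, giving {s6,s9} and {s3}.
The partition is now stable with 7 blocks: {s0,s7,s8} | {s1,s4} | {s2} | {s6,s9} | {s5} | {s10} | {s3}.

7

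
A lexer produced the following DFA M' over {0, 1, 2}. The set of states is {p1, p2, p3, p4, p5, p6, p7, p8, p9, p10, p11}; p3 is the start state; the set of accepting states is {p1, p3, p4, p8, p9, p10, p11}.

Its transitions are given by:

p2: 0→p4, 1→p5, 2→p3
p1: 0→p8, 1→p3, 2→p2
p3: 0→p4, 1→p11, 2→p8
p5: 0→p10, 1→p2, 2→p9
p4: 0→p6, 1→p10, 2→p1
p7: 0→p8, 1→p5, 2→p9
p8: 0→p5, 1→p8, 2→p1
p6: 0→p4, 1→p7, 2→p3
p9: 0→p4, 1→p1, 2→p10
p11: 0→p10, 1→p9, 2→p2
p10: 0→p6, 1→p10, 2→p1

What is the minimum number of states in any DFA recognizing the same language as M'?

4

Every state is reachable, so we keep all 11.
Start with accepting vs non-accepting: {p1,p3,p4,p8,p9,p10,p11} | {p2,p5,p6,p7}.
Split {p1,p3,p4,p8,p9,p10,p11} by δ(·,0) → {p1,p3,p9,p11} and {p4,p8,p10}.
On input 2, block {p1,p3,p9,p11} splits into {p1,p11} and {p3,p9}.
No further refinement is possible. Final partition (4 blocks): {p1,p11} | {p2,p5,p6,p7} | {p4,p8,p10} | {p3,p9}.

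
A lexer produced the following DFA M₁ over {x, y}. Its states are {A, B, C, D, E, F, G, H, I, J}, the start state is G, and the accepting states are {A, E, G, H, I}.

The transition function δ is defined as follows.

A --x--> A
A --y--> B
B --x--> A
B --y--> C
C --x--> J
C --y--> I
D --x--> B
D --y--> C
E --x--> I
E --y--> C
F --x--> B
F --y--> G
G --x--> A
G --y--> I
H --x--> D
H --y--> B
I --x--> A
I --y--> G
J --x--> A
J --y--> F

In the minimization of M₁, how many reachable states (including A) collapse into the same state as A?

1

Reachable states from the start: {A,B,C,F,G,I,J}. Unreachable: {D,E,H} — drop them.
Initial partition by acceptance: {A,G,I} | {B,C,F,J}.
On input y, block {A,G,I} splits into {G,I} and {A}.
On input x, block {B,C,F,J} splits into {B,J} and {C,F}.
The partition is now stable with 4 blocks: {G,I} | {B,J} | {A} | {C,F}.
The equivalence class containing A is {A}, of size 1.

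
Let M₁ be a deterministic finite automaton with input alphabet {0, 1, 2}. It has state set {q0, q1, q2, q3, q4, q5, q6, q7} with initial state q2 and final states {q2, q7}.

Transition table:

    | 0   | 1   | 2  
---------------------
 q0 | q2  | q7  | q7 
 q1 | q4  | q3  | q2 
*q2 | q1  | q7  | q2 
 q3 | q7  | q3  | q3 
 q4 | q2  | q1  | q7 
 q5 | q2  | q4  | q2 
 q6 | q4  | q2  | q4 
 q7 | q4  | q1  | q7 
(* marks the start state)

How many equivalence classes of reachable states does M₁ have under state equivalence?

5

First remove the unreachable states {q0,q5,q6}; 5 states remain.
Start with accepting vs non-accepting: {q2,q7} | {q1,q3,q4}.
Split {q2,q7} by δ(·,1) → {q2} and {q7}.
Split {q1,q3,q4} by δ(·,0) → {q1} and {q3} and {q4}.
No further refinement is possible. Final partition (5 blocks): {q2} | {q1} | {q7} | {q3} | {q4}.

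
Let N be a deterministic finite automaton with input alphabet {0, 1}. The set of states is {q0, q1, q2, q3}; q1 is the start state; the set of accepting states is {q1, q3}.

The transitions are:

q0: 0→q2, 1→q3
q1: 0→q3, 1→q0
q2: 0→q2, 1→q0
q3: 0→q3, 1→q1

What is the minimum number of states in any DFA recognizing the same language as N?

P0 = {q1,q3} | {q0,q2}.
Refine {q1,q3} on symbol 1: members go to different blocks, giving {q1} and {q3}.
On input 1, block {q0,q2} splits into {q0} and {q2}.
Stable partition: {q1} | {q0} | {q3} | {q2} — 4 equivalence classes.

4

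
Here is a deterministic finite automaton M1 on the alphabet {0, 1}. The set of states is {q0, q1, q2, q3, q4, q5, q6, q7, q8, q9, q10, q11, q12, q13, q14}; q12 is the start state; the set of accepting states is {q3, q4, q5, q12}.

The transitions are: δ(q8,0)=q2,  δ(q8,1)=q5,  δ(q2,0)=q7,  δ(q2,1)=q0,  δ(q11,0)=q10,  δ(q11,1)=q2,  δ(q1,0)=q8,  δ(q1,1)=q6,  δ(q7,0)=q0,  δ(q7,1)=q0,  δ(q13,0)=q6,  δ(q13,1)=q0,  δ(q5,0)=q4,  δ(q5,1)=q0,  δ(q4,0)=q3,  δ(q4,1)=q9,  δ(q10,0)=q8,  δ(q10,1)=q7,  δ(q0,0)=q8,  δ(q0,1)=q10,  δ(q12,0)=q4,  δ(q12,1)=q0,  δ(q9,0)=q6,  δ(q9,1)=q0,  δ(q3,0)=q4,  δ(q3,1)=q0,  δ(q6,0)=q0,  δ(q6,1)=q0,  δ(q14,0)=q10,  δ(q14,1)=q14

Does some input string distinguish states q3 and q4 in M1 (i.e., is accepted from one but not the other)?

Yes

First remove the unreachable states {q1,q11,q13,q14}; 11 states remain.
Start with accepting vs non-accepting: {q3,q4,q5,q12} | {q0,q2,q6,q7,q8,q9,q10}.
Refine {q0,q2,q6,q7,q8,q9,q10} on symbol 1: members go to different blocks, giving {q0,q2,q6,q7,q9,q10} and {q8}.
On input 0, block {q0,q2,q6,q7,q9,q10} splits into {q2,q6,q7,q9} and {q0,q10}.
On input 1, block {q3,q4,q5,q12} splits into {q3,q5,q12} and {q4}.
Refine {q2,q6,q7,q9} on symbol 0: members go to different blocks, giving {q2,q9} and {q6,q7}.
Refine {q0,q10} on symbol 1: members go to different blocks, giving {q0} and {q10}.
No further refinement is possible. Final partition (7 blocks): {q3,q5,q12} | {q2,q9} | {q8} | {q0} | {q4} | {q6,q7} | {q10}.
q3 and q4 end up in different blocks, so they are distinguishable. For instance, the string '101' is accepted from only q3.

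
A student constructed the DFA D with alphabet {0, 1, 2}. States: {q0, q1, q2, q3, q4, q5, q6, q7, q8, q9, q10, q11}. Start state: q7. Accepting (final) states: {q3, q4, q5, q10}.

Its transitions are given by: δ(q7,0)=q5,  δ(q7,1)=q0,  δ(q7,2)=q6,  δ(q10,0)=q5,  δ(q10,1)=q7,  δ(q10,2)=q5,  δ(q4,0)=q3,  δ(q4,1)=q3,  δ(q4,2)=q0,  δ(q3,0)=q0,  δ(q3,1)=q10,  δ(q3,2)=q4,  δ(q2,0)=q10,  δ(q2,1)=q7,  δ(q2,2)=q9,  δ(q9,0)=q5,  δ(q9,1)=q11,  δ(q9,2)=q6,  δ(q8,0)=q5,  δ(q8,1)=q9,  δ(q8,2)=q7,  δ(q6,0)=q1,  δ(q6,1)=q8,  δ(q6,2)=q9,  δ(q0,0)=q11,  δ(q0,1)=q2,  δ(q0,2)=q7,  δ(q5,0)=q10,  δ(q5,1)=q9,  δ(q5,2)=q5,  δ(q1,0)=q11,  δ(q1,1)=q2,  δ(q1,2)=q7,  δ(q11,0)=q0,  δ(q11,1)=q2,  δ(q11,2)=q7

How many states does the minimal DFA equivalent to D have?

First remove the unreachable states {q3,q4}; 10 states remain.
Start with accepting vs non-accepting: {q5,q10} | {q0,q1,q2,q6,q7,q8,q9,q11}.
Split {q0,q1,q2,q6,q7,q8,q9,q11} by δ(·,0) → {q0,q1,q6,q11} and {q2,q7,q8,q9}.
Refine {q2,q7,q8,q9} on symbol 1: members go to different blocks, giving {q2,q8} and {q7,q9}.
Stable partition: {q5,q10} | {q0,q1,q6,q11} | {q2,q8} | {q7,q9} — 4 equivalence classes.

4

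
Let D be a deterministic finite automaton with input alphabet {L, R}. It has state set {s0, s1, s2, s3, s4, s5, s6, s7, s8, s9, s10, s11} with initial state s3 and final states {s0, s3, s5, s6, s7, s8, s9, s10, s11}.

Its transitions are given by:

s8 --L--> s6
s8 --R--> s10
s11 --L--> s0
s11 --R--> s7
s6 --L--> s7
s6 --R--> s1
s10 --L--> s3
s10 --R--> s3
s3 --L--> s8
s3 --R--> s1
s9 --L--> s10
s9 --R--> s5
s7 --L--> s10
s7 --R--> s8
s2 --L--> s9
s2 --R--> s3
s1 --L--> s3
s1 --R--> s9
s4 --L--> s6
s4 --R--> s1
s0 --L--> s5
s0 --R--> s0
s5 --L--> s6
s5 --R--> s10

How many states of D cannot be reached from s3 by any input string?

BFS from s3 reaches {s1, s3, s5, s6, s7, s8, s9, s10}; the 4 state(s) s0, s2, s4, s11 are never visited.

4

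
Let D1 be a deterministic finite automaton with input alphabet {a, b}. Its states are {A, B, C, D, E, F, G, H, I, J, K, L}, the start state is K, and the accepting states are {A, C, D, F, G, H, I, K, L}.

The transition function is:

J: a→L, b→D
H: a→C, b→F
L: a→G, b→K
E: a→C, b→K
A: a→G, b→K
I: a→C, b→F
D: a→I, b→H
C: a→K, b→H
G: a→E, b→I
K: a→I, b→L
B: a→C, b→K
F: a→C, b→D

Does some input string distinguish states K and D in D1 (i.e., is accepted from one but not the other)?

Yes

Reachable states from the start: {C,D,E,F,G,H,I,K,L}. Unreachable: {A,B,J} — drop them.
Initial partition by acceptance: {C,D,F,G,H,I,K,L} | {E}.
On input a, block {C,D,F,G,H,I,K,L} splits into {C,D,F,H,I,K,L} and {G}.
Refine {C,D,F,H,I,K,L} on symbol a: members go to different blocks, giving {C,D,F,H,I,K} and {L}.
Refine {C,D,F,H,I,K} on symbol b: members go to different blocks, giving {C,D,F,H,I} and {K}.
On input a, block {C,D,F,H,I} splits into {D,F,H,I} and {C}.
Split {D,F,H,I} by δ(·,a) → {F,H,I} and {D}.
Split {F,H,I} by δ(·,b) → {H,I} and {F}.
The partition is now stable with 8 blocks: {H,I} | {E} | {G} | {L} | {K} | {C} | {D} | {F}.
K and D end up in different blocks, so they are distinguishable. For instance, the string 'baa' is accepted from only D.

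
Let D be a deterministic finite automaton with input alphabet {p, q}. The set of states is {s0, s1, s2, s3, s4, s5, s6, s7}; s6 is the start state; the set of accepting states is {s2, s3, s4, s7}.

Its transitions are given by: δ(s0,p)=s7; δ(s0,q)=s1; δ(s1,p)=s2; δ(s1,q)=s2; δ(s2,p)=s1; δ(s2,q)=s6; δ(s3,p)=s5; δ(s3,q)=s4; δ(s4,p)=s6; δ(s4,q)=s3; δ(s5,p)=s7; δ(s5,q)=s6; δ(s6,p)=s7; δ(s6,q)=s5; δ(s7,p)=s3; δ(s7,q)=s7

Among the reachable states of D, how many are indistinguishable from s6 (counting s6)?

2

Reachable states from the start: {s3,s4,s5,s6,s7}. Unreachable: {s0,s1,s2} — drop them.
Initial partition by acceptance: {s3,s4,s7} | {s5,s6}.
Split {s3,s4,s7} by δ(·,p) → {s3,s4} and {s7}.
The partition is now stable with 3 blocks: {s3,s4} | {s5,s6} | {s7}.
State s6 belongs to the block {s5,s6}, which has 2 states.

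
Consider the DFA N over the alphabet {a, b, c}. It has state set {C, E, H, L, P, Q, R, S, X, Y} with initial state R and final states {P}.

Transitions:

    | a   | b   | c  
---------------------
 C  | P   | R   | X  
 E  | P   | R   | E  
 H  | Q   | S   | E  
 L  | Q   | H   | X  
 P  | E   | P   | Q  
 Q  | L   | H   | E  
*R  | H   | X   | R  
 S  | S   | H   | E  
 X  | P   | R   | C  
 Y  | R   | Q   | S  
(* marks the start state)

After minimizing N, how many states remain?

First remove the unreachable states {Y}; 9 states remain.
Start with accepting vs non-accepting: {P} | {C,E,H,L,Q,R,S,X}.
Refine {C,E,H,L,Q,R,S,X} on symbol a: members go to different blocks, giving {H,L,Q,R,S} and {C,E,X}.
On input b, block {H,L,Q,R,S} splits into {H,L,Q,S} and {R}.
The partition is now stable with 4 blocks: {P} | {H,L,Q,S} | {C,E,X} | {R}.

4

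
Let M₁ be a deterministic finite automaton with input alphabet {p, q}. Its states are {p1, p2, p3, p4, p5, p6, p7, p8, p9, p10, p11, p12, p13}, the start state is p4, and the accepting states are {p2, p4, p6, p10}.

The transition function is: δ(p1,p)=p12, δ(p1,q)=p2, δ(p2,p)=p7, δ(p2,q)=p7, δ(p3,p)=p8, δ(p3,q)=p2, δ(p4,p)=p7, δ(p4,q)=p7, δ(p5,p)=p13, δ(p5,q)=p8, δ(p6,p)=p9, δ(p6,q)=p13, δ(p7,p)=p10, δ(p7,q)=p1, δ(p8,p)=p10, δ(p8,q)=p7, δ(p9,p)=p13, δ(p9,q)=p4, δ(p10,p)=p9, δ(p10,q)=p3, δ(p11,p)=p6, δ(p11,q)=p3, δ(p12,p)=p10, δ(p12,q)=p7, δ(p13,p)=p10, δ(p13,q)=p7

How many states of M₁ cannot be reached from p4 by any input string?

3

Starting at p4 and following transitions, the reachable set is {p1, p2, p3, p4, p7, p8, p9, p10, p12, p13}. That leaves p5, p6, p11 unreachable — 3 in total.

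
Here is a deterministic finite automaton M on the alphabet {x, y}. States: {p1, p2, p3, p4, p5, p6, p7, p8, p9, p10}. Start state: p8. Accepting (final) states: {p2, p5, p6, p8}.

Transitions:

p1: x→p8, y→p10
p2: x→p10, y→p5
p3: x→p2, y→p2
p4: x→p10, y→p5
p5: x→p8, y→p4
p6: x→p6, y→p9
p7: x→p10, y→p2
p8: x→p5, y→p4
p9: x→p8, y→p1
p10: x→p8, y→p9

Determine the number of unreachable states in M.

4

No path from p8 leads to p2, p3, p6, p7; the other 6 states are all reachable.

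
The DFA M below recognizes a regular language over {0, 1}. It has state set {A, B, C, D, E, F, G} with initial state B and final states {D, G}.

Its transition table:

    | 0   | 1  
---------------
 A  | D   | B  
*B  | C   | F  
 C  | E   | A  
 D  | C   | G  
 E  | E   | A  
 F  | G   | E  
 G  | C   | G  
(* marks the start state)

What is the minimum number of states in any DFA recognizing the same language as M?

P0 = {D,G} | {A,B,C,E,F}.
Refine {A,B,C,E,F} on symbol 0: members go to different blocks, giving {B,C,E} and {A,F}.
The partition is now stable with 3 blocks: {D,G} | {B,C,E} | {A,F}.

3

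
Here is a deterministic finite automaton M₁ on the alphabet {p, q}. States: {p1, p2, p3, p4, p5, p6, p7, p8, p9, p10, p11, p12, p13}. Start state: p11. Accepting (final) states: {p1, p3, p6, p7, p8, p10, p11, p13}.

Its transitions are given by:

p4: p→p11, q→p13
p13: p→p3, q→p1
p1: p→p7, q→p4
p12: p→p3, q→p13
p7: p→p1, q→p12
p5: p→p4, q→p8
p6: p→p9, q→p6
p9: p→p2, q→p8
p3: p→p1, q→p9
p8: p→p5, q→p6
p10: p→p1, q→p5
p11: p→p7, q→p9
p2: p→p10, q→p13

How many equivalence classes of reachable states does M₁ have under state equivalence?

6

All states are reachable from the start state.
Start with accepting vs non-accepting: {p1,p3,p6,p7,p8,p10,p11,p13} | {p2,p4,p5,p9,p12}.
On input p, block {p1,p3,p6,p7,p8,p10,p11,p13} splits into {p1,p3,p7,p10,p11,p13} and {p6,p8}.
Refine {p1,p3,p7,p10,p11,p13} on symbol q: members go to different blocks, giving {p1,p3,p7,p10,p11} and {p13}.
Split {p2,p4,p5,p9,p12} by δ(·,p) → {p2,p4,p12} and {p5,p9}.
On input q, block {p1,p3,p7,p10,p11} splits into {p3,p10,p11} and {p1,p7}.
The partition is now stable with 6 blocks: {p3,p10,p11} | {p2,p4,p12} | {p6,p8} | {p13} | {p5,p9} | {p1,p7}.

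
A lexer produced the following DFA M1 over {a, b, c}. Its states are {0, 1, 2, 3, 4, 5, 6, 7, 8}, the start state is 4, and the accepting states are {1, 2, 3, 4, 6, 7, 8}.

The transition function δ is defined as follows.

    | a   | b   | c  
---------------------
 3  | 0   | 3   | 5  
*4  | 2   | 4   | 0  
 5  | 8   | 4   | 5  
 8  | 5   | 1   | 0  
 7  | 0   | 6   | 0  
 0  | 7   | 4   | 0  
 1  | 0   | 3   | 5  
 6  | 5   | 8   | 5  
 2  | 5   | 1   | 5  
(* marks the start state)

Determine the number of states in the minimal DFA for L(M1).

Initial partition by acceptance: {1,2,3,4,6,7,8} | {0,5}.
On input a, block {1,2,3,4,6,7,8} splits into {1,2,3,6,7,8} and {4}.
No further refinement is possible. Final partition (3 blocks): {1,2,3,6,7,8} | {0,5} | {4}.

3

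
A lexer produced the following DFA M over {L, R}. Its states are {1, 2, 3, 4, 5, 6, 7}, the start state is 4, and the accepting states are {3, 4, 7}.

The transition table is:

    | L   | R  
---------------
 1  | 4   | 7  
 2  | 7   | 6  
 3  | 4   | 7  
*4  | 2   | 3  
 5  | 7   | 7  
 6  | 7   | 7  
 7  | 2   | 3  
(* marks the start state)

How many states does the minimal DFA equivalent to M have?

4

Reachable states from the start: {2,3,4,6,7}. Unreachable: {1,5} — drop them.
Start with accepting vs non-accepting: {3,4,7} | {2,6}.
Refine {3,4,7} on symbol L: members go to different blocks, giving {4,7} and {3}.
Refine {2,6} on symbol R: members go to different blocks, giving {2} and {6}.
Stable partition: {4,7} | {2} | {3} | {6} — 4 equivalence classes.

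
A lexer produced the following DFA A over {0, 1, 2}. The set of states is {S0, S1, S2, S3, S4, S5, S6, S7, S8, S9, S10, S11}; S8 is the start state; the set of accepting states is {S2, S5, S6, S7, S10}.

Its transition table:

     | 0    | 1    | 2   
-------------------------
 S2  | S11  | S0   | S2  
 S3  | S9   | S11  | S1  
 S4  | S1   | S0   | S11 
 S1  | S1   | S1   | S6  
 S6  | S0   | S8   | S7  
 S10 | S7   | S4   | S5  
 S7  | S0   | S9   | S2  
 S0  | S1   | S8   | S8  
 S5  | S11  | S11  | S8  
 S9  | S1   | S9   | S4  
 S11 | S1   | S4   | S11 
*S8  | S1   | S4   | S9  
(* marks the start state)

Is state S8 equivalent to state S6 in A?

No

States {S3,S5,S10} cannot be reached from the start state, so discard them.
P0 = {S2,S6,S7} | {S0,S1,S4,S8,S9,S11}.
On input 2, block {S0,S1,S4,S8,S9,S11} splits into {S0,S4,S8,S9,S11} and {S1}.
No further refinement is possible. Final partition (3 blocks): {S2,S6,S7} | {S0,S4,S8,S9,S11} | {S1}.
S8 and S6 end up in different blocks, so they are distinguishable. For instance, the string 'ε' is accepted from only S6.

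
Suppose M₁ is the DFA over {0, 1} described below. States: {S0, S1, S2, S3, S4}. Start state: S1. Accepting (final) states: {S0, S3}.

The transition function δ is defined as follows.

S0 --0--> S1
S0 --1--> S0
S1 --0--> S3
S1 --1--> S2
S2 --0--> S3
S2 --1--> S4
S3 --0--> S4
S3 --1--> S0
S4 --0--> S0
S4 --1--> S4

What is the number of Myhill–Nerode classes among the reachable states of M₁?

Every state is reachable, so we keep all 5.
P0 = {S0,S3} | {S1,S2,S4}.
No further refinement is possible. Final partition (2 blocks): {S0,S3} | {S1,S2,S4}.

2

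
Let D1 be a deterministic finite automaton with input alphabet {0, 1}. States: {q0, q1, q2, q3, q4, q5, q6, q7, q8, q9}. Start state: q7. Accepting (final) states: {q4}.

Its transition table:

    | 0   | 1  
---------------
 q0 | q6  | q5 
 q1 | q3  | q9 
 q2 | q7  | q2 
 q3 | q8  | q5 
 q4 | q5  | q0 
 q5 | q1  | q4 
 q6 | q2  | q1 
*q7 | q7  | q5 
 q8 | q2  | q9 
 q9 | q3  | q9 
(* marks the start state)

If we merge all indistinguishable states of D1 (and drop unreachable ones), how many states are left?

7

P0 = {q4} | {q0,q1,q2,q3,q5,q6,q7,q8,q9}.
On input 1, block {q0,q1,q2,q3,q5,q6,q7,q8,q9} splits into {q0,q1,q2,q3,q6,q7,q8,q9} and {q5}.
Split {q0,q1,q2,q3,q6,q7,q8,q9} by δ(·,1) → {q1,q2,q6,q8,q9} and {q0,q3,q7}.
On input 0, block {q1,q2,q6,q8,q9} splits into {q1,q2,q9} and {q6,q8}.
On input 0, block {q0,q3,q7} splits into {q0,q3} and {q7}.
Refine {q1,q2,q9} on symbol 0: members go to different blocks, giving {q1,q9} and {q2}.
Stable partition: {q4} | {q1,q9} | {q5} | {q0,q3} | {q6,q8} | {q7} | {q2} — 7 equivalence classes.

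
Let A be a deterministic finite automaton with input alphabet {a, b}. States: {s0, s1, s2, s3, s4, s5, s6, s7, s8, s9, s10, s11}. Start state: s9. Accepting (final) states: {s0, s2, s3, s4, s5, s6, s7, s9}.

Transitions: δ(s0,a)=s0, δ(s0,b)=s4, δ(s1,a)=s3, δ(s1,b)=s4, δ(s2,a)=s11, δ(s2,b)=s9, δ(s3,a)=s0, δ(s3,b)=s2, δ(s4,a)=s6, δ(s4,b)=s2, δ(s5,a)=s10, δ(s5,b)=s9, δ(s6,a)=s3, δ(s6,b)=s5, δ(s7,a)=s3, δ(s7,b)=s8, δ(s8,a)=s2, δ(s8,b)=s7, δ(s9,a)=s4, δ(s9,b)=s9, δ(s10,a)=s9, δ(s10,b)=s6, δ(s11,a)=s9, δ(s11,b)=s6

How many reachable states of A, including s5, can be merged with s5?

States {s1,s7,s8} cannot be reached from the start state, so discard them.
P0 = {s0,s2,s3,s4,s5,s6,s9} | {s10,s11}.
Split {s0,s2,s3,s4,s5,s6,s9} by δ(·,a) → {s0,s3,s4,s6,s9} and {s2,s5}.
Split {s0,s3,s4,s6,s9} by δ(·,b) → {s3,s4,s6} and {s0,s9}.
Refine {s3,s4,s6} on symbol a: members go to different blocks, giving {s4,s6} and {s3}.
Refine {s4,s6} on symbol a: members go to different blocks, giving {s4} and {s6}.
Split {s0,s9} by δ(·,a) → {s0} and {s9}.
Stable partition: {s4} | {s10,s11} | {s2,s5} | {s0} | {s3} | {s6} | {s9} — 7 equivalence classes.
State s5 belongs to the block {s2,s5}, which has 2 states.

2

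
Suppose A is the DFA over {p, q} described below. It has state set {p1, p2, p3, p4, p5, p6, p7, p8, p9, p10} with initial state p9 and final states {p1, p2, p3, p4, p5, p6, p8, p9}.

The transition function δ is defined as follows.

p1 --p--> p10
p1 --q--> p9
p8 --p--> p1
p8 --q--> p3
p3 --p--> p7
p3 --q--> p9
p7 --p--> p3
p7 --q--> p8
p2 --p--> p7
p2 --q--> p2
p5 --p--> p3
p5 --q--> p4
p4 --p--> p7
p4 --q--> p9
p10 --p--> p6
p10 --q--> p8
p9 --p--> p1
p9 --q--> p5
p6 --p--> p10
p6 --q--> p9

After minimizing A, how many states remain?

States {p2} cannot be reached from the start state, so discard them.
P0 = {p1,p3,p4,p5,p6,p8,p9} | {p7,p10}.
On input p, block {p1,p3,p4,p5,p6,p8,p9} splits into {p1,p3,p4,p6} and {p5,p8,p9}.
Refine {p5,p8,p9} on symbol q: members go to different blocks, giving {p5,p8} and {p9}.
Stable partition: {p1,p3,p4,p6} | {p7,p10} | {p5,p8} | {p9} — 4 equivalence classes.

4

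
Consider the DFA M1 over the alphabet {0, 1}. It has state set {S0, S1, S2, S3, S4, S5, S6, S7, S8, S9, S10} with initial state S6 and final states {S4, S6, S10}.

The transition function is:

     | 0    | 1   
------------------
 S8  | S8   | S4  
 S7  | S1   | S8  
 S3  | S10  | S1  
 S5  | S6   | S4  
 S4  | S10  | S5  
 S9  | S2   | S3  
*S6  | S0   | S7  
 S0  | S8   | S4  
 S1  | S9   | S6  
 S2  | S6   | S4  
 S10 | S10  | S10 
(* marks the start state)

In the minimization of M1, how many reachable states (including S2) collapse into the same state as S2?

2

Every state is reachable, so we keep all 11.
Start with accepting vs non-accepting: {S4,S6,S10} | {S0,S1,S2,S3,S5,S7,S8,S9}.
On input 0, block {S4,S6,S10} splits into {S4,S10} and {S6}.
Refine {S4,S10} on symbol 1: members go to different blocks, giving {S4} and {S10}.
Split {S0,S1,S2,S3,S5,S7,S8,S9} by δ(·,0) → {S0,S1,S7,S8,S9} and {S2,S5} and {S3}.
Refine {S0,S1,S7,S8,S9} on symbol 0: members go to different blocks, giving {S0,S1,S7,S8} and {S9}.
On input 0, block {S0,S1,S7,S8} splits into {S0,S7,S8} and {S1}.
On input 0, block {S0,S7,S8} splits into {S0,S8} and {S7}.
The partition is now stable with 9 blocks: {S4} | {S0,S8} | {S6} | {S10} | {S2,S5} | {S3} | {S9} | {S1} | {S7}.
The equivalence class containing S2 is {S2,S5}, of size 2.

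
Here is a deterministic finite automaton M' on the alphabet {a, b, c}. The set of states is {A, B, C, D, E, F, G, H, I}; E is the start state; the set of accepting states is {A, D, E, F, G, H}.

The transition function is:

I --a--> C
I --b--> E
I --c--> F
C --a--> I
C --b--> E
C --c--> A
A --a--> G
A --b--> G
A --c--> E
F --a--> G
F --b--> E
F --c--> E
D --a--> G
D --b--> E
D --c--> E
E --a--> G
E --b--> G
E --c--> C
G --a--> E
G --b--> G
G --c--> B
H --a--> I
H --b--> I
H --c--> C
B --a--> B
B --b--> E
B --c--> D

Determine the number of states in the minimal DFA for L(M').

3

States {H} cannot be reached from the start state, so discard them.
Initial partition by acceptance: {A,D,E,F,G} | {B,C,I}.
Refine {A,D,E,F,G} on symbol c: members go to different blocks, giving {A,D,F} and {E,G}.
No further refinement is possible. Final partition (3 blocks): {A,D,F} | {B,C,I} | {E,G}.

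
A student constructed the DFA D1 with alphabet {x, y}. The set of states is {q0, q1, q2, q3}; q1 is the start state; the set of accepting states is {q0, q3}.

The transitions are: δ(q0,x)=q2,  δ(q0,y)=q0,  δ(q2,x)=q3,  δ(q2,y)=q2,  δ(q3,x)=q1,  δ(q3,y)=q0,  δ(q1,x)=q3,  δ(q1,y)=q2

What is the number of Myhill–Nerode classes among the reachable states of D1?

All states are reachable from the start state.
Initial partition by acceptance: {q0,q3} | {q1,q2}.
The partition is now stable with 2 blocks: {q0,q3} | {q1,q2}.

2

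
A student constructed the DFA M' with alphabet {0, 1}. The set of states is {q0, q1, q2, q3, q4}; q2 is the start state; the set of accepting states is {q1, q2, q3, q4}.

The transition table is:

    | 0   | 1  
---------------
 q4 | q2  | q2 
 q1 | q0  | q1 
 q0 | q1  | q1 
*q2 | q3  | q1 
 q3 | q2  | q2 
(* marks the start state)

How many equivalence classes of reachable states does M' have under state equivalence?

States {q4} cannot be reached from the start state, so discard them.
Initial partition by acceptance: {q1,q2,q3} | {q0}.
On input 0, block {q1,q2,q3} splits into {q2,q3} and {q1}.
Refine {q2,q3} on symbol 1: members go to different blocks, giving {q2} and {q3}.
Stable partition: {q2} | {q0} | {q1} | {q3} — 4 equivalence classes.

4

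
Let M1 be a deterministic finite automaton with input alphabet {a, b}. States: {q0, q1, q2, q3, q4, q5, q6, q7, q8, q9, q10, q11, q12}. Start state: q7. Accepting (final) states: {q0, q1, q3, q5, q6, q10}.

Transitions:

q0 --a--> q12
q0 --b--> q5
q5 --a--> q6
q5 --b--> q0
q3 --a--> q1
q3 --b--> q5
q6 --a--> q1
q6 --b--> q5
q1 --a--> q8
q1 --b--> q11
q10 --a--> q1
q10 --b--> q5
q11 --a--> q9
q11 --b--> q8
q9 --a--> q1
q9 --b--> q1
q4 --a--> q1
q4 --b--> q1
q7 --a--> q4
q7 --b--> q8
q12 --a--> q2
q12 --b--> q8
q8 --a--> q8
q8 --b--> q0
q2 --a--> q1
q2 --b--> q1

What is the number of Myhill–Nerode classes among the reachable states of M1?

7

States {q3,q10} cannot be reached from the start state, so discard them.
Initial partition by acceptance: {q0,q1,q5,q6} | {q2,q4,q7,q8,q9,q11,q12}.
Split {q0,q1,q5,q6} by δ(·,a) → {q0,q1} and {q5,q6}.
Split {q0,q1} by δ(·,b) → {q0} and {q1}.
Split {q2,q4,q7,q8,q9,q11,q12} by δ(·,a) → {q7,q8,q11,q12} and {q2,q4,q9}.
Refine {q7,q8,q11,q12} on symbol a: members go to different blocks, giving {q7,q11,q12} and {q8}.
Refine {q5,q6} on symbol a: members go to different blocks, giving {q5} and {q6}.
No further refinement is possible. Final partition (7 blocks): {q0} | {q7,q11,q12} | {q5} | {q1} | {q2,q4,q9} | {q8} | {q6}.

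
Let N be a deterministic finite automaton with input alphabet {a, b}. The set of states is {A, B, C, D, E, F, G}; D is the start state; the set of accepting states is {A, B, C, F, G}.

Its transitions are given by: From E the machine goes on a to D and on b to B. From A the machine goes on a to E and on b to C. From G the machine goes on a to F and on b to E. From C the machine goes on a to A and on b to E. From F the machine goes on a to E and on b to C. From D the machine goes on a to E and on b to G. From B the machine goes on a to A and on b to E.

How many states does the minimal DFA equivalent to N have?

3

Every state is reachable, so we keep all 7.
Start with accepting vs non-accepting: {A,B,C,F,G} | {D,E}.
On input a, block {A,B,C,F,G} splits into {B,C,G} and {A,F}.
Stable partition: {B,C,G} | {D,E} | {A,F} — 3 equivalence classes.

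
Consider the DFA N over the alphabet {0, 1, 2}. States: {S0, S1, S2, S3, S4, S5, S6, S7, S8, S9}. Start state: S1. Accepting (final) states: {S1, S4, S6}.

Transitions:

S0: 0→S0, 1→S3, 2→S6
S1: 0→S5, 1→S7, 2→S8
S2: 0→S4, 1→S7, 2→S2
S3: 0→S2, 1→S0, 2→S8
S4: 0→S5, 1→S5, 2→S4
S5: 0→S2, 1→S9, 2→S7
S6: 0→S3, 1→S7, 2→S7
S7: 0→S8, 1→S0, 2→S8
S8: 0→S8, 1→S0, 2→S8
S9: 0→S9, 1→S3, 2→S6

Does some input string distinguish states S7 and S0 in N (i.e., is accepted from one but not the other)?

Every state is reachable, so we keep all 10.
Start with accepting vs non-accepting: {S1,S4,S6} | {S0,S2,S3,S5,S7,S8,S9}.
Split {S1,S4,S6} by δ(·,2) → {S1,S6} and {S4}.
On input 0, block {S0,S2,S3,S5,S7,S8,S9} splits into {S0,S3,S5,S7,S8,S9} and {S2}.
Refine {S0,S3,S5,S7,S8,S9} on symbol 0: members go to different blocks, giving {S0,S7,S8,S9} and {S3,S5}.
Split {S0,S7,S8,S9} by δ(·,1) → {S0,S9} and {S7,S8}.
No further refinement is possible. Final partition (6 blocks): {S1,S6} | {S0,S9} | {S4} | {S2} | {S3,S5} | {S7,S8}.
S7 and S0 end up in different blocks, so they are distinguishable. For instance, the string '2' is accepted from only S0.

Yes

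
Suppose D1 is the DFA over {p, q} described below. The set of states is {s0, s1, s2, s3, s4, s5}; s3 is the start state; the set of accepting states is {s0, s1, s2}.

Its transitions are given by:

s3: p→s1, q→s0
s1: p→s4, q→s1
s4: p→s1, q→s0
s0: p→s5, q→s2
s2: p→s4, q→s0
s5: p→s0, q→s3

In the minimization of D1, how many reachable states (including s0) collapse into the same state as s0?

1

Start with accepting vs non-accepting: {s0,s1,s2} | {s3,s4,s5}.
Split {s3,s4,s5} by δ(·,q) → {s3,s4} and {s5}.
Split {s0,s1,s2} by δ(·,p) → {s1,s2} and {s0}.
On input q, block {s1,s2} splits into {s1} and {s2}.
The partition is now stable with 5 blocks: {s1} | {s3,s4} | {s5} | {s0} | {s2}.
The equivalence class containing s0 is {s0}, of size 1.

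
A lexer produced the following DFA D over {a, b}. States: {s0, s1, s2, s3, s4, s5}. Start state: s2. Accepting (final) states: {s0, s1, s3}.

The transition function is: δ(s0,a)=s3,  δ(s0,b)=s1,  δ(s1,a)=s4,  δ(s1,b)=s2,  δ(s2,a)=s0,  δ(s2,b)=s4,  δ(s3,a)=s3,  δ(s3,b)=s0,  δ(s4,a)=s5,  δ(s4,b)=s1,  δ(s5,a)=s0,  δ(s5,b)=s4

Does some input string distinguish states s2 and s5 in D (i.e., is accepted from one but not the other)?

No

All states are reachable from the start state.
Initial partition by acceptance: {s0,s1,s3} | {s2,s4,s5}.
Refine {s0,s1,s3} on symbol a: members go to different blocks, giving {s0,s3} and {s1}.
On input b, block {s0,s3} splits into {s0} and {s3}.
Split {s2,s4,s5} by δ(·,a) → {s2,s5} and {s4}.
Stable partition: {s0} | {s2,s5} | {s1} | {s3} | {s4} — 5 equivalence classes.
s2 and s5 lie in the same block of the stable partition, so they are equivalent — no string distinguishes them.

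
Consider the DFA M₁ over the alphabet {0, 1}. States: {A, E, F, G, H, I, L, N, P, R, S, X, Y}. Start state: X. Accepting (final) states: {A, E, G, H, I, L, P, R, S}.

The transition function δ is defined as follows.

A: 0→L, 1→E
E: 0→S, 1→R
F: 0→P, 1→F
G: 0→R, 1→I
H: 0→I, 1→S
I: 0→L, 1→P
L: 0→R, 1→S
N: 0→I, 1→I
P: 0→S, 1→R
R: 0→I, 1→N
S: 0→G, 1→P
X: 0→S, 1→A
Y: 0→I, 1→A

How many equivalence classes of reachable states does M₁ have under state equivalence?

First remove the unreachable states {F,H,Y}; 10 states remain.
Initial partition by acceptance: {A,E,G,I,L,P,R,S} | {N,X}.
On input 1, block {A,E,G,I,L,P,R,S} splits into {A,E,G,I,L,P,S} and {R}.
On input 0, block {A,E,G,I,L,P,S} splits into {A,E,I,P,S} and {G,L}.
Refine {A,E,I,P,S} on symbol 0: members go to different blocks, giving {A,I,S} and {E,P}.
The partition is now stable with 5 blocks: {A,I,S} | {N,X} | {R} | {G,L} | {E,P}.

5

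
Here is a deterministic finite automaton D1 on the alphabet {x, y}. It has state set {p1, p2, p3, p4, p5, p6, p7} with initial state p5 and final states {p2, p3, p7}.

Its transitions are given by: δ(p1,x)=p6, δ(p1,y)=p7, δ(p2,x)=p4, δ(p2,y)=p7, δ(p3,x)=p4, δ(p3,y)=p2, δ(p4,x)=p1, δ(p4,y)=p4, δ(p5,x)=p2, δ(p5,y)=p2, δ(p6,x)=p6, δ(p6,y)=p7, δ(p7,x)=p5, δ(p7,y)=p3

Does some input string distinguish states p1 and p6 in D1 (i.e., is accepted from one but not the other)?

No

All states are reachable from the start state.
Initial partition by acceptance: {p2,p3,p7} | {p1,p4,p5,p6}.
Refine {p1,p4,p5,p6} on symbol x: members go to different blocks, giving {p1,p4,p6} and {p5}.
Refine {p2,p3,p7} on symbol x: members go to different blocks, giving {p2,p3} and {p7}.
On input y, block {p2,p3} splits into {p2} and {p3}.
On input y, block {p1,p4,p6} splits into {p1,p6} and {p4}.
Stable partition: {p2} | {p1,p6} | {p5} | {p7} | {p3} | {p4} — 6 equivalence classes.
p1 and p6 lie in the same block of the stable partition, so they are equivalent — no string distinguishes them.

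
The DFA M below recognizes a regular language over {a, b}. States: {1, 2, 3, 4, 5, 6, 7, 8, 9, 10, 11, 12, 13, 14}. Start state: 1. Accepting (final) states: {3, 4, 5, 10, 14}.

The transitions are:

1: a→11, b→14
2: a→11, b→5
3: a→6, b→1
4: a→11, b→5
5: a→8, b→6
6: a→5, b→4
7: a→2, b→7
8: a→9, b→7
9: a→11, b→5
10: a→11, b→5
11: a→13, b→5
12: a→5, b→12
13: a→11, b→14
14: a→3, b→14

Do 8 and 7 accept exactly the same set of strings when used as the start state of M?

Reachable states from the start: {1,2,3,4,5,6,7,8,9,11,13,14}. Unreachable: {10,12} — drop them.
P0 = {3,4,5,14} | {1,2,6,7,8,9,11,13}.
Split {3,4,5,14} by δ(·,a) → {3,4,5} and {14}.
Split {3,4,5} by δ(·,b) → {3,5} and {4}.
Refine {1,2,6,7,8,9,11,13} on symbol a: members go to different blocks, giving {1,2,7,8,9,11,13} and {6}.
Split {3,5} by δ(·,a) → {3} and {5}.
Split {1,2,7,8,9,11,13} by δ(·,b) → {2,9,11} and {1,13} and {7,8}.
On input a, block {2,9,11} splits into {2,9} and {11}.
No further refinement is possible. Final partition (9 blocks): {3} | {2,9} | {14} | {4} | {6} | {5} | {1,13} | {7,8} | {11}.
8 and 7 lie in the same block of the stable partition, so they are equivalent — no string distinguishes them.

Yes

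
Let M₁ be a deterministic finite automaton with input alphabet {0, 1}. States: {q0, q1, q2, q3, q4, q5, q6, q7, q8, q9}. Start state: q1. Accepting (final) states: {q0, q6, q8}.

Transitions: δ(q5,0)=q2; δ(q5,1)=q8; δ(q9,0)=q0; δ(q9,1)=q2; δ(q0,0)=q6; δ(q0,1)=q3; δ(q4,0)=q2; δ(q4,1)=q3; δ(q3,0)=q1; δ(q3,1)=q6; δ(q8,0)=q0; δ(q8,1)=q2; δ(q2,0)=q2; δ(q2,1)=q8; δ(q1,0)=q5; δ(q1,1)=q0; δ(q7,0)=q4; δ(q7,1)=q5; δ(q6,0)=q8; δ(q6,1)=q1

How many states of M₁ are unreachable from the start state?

3

Starting at q1 and following transitions, the reachable set is {q0, q1, q2, q3, q5, q6, q8}. That leaves q4, q7, q9 unreachable — 3 in total.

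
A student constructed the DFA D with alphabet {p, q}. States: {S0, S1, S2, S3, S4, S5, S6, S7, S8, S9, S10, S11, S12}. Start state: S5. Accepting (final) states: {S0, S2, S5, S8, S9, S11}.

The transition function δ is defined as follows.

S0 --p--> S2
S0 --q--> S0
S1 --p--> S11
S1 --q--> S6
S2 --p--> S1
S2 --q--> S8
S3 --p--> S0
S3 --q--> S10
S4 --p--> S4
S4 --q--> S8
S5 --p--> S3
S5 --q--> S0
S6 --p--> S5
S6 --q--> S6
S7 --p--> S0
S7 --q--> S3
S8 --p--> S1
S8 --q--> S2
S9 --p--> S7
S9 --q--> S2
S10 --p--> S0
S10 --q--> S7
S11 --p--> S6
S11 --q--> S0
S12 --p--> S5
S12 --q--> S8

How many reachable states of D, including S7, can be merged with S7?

3

Reachable states from the start: {S0,S1,S2,S3,S5,S6,S7,S8,S10,S11}. Unreachable: {S4,S9,S12} — drop them.
Initial partition by acceptance: {S0,S2,S5,S8,S11} | {S1,S3,S6,S7,S10}.
Refine {S0,S2,S5,S8,S11} on symbol p: members go to different blocks, giving {S2,S5,S8,S11} and {S0}.
Refine {S2,S5,S8,S11} on symbol q: members go to different blocks, giving {S2,S8} and {S5,S11}.
Split {S1,S3,S6,S7,S10} by δ(·,p) → {S3,S7,S10} and {S1,S6}.
Split {S5,S11} by δ(·,p) → {S5} and {S11}.
On input p, block {S1,S6} splits into {S1} and {S6}.
No further refinement is possible. Final partition (7 blocks): {S2,S8} | {S3,S7,S10} | {S0} | {S5} | {S1} | {S11} | {S6}.
State S7 belongs to the block {S3,S7,S10}, which has 3 states.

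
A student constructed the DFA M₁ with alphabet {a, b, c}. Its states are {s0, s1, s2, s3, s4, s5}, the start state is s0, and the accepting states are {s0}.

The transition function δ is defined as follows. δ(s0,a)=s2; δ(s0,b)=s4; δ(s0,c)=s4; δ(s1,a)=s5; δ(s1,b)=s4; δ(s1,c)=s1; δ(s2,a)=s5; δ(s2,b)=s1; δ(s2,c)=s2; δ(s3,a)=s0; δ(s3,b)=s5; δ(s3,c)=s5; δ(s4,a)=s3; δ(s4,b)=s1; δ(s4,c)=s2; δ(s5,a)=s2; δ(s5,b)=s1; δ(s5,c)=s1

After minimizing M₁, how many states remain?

Every state is reachable, so we keep all 6.
Initial partition by acceptance: {s0} | {s1,s2,s3,s4,s5}.
On input a, block {s1,s2,s3,s4,s5} splits into {s1,s2,s4,s5} and {s3}.
Refine {s1,s2,s4,s5} on symbol a: members go to different blocks, giving {s1,s2,s5} and {s4}.
On input b, block {s1,s2,s5} splits into {s2,s5} and {s1}.
Refine {s2,s5} on symbol c: members go to different blocks, giving {s2} and {s5}.
No further refinement is possible. Final partition (6 blocks): {s0} | {s2} | {s3} | {s4} | {s1} | {s5}.

6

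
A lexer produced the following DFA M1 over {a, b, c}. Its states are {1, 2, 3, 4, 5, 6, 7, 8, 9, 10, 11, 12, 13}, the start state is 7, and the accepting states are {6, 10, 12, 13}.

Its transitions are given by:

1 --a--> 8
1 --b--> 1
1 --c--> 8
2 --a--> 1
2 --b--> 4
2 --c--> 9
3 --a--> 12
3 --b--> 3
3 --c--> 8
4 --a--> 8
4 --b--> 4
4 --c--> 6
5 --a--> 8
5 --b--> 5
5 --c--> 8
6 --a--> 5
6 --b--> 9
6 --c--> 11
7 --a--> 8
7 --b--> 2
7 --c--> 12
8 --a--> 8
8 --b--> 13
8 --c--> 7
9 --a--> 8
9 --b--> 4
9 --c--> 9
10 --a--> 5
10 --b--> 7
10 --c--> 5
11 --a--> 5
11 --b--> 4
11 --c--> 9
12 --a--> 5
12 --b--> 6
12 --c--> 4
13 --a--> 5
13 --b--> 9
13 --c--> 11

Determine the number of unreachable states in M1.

No path from 7 leads to 3, 10; the other 11 states are all reachable.

2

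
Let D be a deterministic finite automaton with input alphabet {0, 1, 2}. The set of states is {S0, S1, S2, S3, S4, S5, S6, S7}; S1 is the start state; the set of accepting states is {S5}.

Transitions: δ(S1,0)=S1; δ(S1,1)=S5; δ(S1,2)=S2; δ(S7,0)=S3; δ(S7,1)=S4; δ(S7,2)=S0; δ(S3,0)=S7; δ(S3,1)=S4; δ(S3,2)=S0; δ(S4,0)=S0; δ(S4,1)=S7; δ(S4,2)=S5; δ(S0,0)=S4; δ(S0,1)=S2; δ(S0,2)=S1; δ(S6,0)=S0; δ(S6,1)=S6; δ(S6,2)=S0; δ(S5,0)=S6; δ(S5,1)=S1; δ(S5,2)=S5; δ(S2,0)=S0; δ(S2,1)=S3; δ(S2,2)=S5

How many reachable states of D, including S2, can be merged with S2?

All states are reachable from the start state.
P0 = {S5} | {S0,S1,S2,S3,S4,S6,S7}.
Split {S0,S1,S2,S3,S4,S6,S7} by δ(·,1) → {S0,S2,S3,S4,S6,S7} and {S1}.
On input 2, block {S0,S2,S3,S4,S6,S7} splits into {S3,S6,S7} and {S2,S4} and {S0}.
Refine {S3,S6,S7} on symbol 0: members go to different blocks, giving {S3,S7} and {S6}.
Stable partition: {S5} | {S3,S7} | {S1} | {S2,S4} | {S0} | {S6} — 6 equivalence classes.
The equivalence class containing S2 is {S2,S4}, of size 2.

2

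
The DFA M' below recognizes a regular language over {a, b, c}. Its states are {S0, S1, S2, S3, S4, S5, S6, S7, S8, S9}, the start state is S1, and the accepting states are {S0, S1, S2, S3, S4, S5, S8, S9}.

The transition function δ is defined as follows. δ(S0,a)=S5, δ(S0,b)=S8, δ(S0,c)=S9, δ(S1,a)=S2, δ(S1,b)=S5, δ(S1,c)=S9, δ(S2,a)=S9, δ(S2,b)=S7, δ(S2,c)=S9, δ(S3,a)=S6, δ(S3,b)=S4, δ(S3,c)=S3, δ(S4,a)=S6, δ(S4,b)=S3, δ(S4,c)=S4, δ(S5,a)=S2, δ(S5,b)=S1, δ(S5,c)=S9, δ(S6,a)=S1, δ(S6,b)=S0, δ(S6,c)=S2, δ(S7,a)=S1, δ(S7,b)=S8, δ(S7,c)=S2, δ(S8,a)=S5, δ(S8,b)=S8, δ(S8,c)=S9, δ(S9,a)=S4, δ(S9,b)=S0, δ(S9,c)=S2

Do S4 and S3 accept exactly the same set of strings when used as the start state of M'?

Yes

P0 = {S0,S1,S2,S3,S4,S5,S8,S9} | {S6,S7}.
On input a, block {S0,S1,S2,S3,S4,S5,S8,S9} splits into {S0,S1,S2,S5,S8,S9} and {S3,S4}.
Refine {S0,S1,S2,S5,S8,S9} on symbol a: members go to different blocks, giving {S0,S1,S2,S5,S8} and {S9}.
On input a, block {S0,S1,S2,S5,S8} splits into {S0,S1,S5,S8} and {S2}.
Split {S0,S1,S5,S8} by δ(·,a) → {S0,S8} and {S1,S5}.
The partition is now stable with 6 blocks: {S0,S8} | {S6,S7} | {S3,S4} | {S9} | {S2} | {S1,S5}.
S4 and S3 lie in the same block of the stable partition, so they are equivalent — no string distinguishes them.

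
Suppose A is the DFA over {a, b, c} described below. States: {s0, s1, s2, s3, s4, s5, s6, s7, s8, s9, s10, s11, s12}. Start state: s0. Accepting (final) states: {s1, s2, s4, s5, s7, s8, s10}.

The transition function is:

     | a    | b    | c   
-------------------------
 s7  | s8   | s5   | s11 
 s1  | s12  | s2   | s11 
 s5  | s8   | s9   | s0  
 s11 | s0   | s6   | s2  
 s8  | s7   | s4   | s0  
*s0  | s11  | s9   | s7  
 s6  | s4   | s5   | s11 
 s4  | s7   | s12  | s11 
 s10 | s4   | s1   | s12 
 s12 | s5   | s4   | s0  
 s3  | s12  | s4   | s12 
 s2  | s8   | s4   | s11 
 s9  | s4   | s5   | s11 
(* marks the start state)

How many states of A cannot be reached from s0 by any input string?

3

No path from s0 leads to s1, s3, s10; the other 10 states are all reachable.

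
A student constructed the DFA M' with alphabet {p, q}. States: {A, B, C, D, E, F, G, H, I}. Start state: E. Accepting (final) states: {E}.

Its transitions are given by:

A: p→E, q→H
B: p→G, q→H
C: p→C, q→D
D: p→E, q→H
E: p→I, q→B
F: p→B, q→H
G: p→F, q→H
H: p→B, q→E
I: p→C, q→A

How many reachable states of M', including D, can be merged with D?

Every state is reachable, so we keep all 9.
P0 = {E} | {A,B,C,D,F,G,H,I}.
On input p, block {A,B,C,D,F,G,H,I} splits into {B,C,F,G,H,I} and {A,D}.
On input q, block {B,C,F,G,H,I} splits into {B,F,G} and {C,I} and {H}.
No further refinement is possible. Final partition (5 blocks): {E} | {B,F,G} | {A,D} | {C,I} | {H}.
The equivalence class containing D is {A,D}, of size 2.

2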